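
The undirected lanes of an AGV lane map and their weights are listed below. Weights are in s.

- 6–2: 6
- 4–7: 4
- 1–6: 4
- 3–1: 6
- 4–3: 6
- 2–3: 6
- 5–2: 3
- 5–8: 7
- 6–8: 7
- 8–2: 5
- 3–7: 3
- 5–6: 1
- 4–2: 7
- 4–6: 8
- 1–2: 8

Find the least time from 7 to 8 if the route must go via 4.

Best 7 to 4: 7–4 costing 4
Shortest 4→8: 4–2–8 = 12
Total via 4: 4 + 12 = 16 s.

16 s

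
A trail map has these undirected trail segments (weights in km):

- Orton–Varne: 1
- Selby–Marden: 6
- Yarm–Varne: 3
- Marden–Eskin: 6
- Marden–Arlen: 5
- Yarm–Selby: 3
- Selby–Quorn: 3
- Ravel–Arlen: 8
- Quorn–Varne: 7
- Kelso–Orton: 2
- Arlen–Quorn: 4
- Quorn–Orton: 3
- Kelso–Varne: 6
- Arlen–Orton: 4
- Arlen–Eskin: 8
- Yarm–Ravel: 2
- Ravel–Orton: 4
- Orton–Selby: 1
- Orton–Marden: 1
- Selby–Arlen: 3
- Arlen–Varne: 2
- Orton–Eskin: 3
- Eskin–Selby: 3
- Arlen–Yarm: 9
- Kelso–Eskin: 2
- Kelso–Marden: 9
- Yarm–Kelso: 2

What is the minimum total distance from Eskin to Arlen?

6 km

Settle nodes by increasing distance from Eskin:
Eskin: 0
Kelso: 2  (via Eskin)
Selby: 3  (via Eskin)
Orton: 3  (via Eskin)
Varne: 4  (via Orton)
Yarm: 4  (via Kelso)
Marden: 4  (via Orton)
Arlen: 6  (via Selby)
Shortest route: Eskin–Selby–Arlen = 6 km.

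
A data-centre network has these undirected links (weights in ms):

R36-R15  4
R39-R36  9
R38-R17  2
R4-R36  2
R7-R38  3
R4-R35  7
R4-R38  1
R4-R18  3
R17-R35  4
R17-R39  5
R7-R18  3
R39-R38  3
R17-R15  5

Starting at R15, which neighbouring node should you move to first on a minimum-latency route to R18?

Compare a few routes:
R15 - R36 - R4 - R18: 4+2+3 = 9
R15 - R17 - R38 - R4 - R18: 5+2+1+3 = 11
The minimum is 9 ms via R15 - R36 - R4 - R18.
So from R15 the first move is to R36.

R36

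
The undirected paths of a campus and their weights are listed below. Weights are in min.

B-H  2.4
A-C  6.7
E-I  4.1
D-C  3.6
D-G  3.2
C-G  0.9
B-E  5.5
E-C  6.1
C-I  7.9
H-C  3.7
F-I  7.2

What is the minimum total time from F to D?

Settle nodes by increasing distance from F:
F: 0
I: 7.2  (via F)
E: 11.3  (via I)
C: 15.1  (via I)
G: 16  (via C)
B: 16.8  (via E)
D: 18.7  (via C)
Shortest route: F → I → C → D = 18.7 min.

18.7 min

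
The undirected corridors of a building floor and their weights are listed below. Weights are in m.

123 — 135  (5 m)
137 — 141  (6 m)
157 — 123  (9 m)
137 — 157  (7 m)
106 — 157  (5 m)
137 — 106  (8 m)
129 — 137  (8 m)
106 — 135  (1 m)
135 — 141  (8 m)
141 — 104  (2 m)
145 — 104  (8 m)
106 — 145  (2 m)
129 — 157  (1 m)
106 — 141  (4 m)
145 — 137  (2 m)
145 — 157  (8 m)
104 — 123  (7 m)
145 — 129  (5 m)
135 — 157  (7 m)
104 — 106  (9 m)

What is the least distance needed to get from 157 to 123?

9 m

Candidate routes:
157–106–135–123: 5+1+5 = 11
157–123: 9 = 9
Cheapest is 157–123 at 9 m.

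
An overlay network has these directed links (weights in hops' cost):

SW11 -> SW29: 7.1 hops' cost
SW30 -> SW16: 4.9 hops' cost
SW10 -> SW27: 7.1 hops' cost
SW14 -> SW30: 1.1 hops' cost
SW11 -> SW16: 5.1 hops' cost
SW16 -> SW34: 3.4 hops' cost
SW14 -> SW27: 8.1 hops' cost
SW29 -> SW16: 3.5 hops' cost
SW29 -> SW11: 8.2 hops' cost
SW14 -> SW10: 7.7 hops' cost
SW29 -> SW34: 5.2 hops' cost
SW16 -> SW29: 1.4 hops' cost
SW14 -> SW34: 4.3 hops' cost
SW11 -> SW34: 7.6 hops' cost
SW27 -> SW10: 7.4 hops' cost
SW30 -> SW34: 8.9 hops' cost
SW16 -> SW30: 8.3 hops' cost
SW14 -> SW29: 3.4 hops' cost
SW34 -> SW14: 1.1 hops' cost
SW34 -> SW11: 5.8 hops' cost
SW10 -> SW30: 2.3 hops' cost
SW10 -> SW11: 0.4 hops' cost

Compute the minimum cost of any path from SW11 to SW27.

16.8 hops' cost

Settle nodes by increasing distance from SW11:
SW11: 0
SW16: 5.1  (via SW11)
SW29: 6.5  (via SW16)
SW34: 7.6  (via SW11)
SW14: 8.7  (via SW34)
SW30: 9.8  (via SW14)
SW10: 16.4  (via SW14)
SW27: 16.8  (via SW14)
Shortest route: SW11–SW34–SW14–SW27 = 16.8 hops' cost.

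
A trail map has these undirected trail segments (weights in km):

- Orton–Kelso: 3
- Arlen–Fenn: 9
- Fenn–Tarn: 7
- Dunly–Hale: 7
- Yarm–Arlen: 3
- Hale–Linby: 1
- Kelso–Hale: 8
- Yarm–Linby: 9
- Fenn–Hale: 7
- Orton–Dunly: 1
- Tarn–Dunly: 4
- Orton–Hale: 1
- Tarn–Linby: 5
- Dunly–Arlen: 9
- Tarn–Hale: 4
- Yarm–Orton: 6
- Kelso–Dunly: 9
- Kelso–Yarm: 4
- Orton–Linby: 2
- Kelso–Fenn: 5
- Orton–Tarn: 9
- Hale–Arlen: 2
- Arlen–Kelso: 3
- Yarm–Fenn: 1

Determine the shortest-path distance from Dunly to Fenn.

8 km

Compare a few routes:
Dunly–Orton–Kelso–Yarm–Fenn: 1+3+4+1 = 9
Dunly–Orton–Yarm–Fenn: 1+6+1 = 8
Cheapest is Dunly–Orton–Yarm–Fenn at 8 km.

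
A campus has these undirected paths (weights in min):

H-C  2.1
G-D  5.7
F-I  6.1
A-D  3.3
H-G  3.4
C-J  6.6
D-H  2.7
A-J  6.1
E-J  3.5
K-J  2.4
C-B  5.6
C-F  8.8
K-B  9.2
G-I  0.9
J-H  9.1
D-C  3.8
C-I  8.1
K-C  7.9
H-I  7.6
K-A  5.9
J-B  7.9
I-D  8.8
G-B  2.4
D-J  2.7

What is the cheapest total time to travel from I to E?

Settle nodes by increasing distance from I:
I: 0
G: 0.9  (via I)
B: 3.3  (via G)
H: 4.3  (via G)
F: 6.1  (via I)
C: 6.4  (via H)
D: 6.6  (via G)
J: 9.3  (via D)
A: 9.9  (via D)
K: 11.7  (via J)
E: 12.8  (via J)
Shortest route: I–G–D–J–E = 12.8 min.

12.8 min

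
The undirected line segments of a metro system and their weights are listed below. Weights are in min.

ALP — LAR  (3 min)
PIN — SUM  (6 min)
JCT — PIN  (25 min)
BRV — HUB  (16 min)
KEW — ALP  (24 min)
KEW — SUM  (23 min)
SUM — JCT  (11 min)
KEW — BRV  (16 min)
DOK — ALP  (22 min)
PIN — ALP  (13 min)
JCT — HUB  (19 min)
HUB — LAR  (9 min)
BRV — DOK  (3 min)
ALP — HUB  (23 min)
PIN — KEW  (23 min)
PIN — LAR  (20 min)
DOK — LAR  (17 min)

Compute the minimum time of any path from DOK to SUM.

39 min

Settle nodes by increasing distance from DOK:
DOK: 0
BRV: 3  (via DOK)
LAR: 17  (via DOK)
HUB: 19  (via BRV)
KEW: 19  (via BRV)
ALP: 20  (via LAR)
PIN: 33  (via ALP)
JCT: 38  (via HUB)
SUM: 39  (via PIN)
Shortest route: DOK–LAR–ALP–PIN–SUM = 39 min.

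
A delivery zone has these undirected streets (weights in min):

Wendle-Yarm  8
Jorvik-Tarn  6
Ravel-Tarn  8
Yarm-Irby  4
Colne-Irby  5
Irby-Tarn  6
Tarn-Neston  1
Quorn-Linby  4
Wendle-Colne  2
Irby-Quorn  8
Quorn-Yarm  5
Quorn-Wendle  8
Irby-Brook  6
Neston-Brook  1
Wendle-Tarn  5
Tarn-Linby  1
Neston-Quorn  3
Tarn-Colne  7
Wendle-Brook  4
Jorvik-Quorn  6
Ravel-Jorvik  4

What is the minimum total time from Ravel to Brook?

Shortest distances from Ravel:
Ravel: 0
Jorvik: 4  (via Ravel)
Tarn: 8  (via Ravel)
Neston: 9  (via Tarn)
Linby: 9  (via Tarn)
Quorn: 10  (via Jorvik)
Brook: 10  (via Neston)
Shortest route: Ravel–Tarn–Neston–Brook = 10 min.

10 min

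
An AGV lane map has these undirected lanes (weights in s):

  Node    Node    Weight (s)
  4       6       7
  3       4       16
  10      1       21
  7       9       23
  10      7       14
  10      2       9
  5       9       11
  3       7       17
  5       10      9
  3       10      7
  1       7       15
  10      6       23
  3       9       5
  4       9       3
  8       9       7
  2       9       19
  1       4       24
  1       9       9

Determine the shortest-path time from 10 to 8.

19 s

Running Dijkstra from 10:
10: 0
3: 7  (via 10)
2: 9  (via 10)
5: 9  (via 10)
9: 12  (via 3)
7: 14  (via 10)
4: 15  (via 9)
8: 19  (via 9)
Shortest route: 10 → 3 → 9 → 8 = 19 s.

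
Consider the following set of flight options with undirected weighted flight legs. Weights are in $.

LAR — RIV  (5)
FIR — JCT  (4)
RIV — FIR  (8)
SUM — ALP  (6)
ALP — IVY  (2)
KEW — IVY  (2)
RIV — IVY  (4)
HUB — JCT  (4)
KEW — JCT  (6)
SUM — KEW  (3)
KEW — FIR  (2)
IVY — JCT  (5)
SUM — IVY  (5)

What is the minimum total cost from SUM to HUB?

$13

Shortest distances from SUM:
SUM: 0
KEW: 3  (via SUM)
FIR: 5  (via KEW)
IVY: 5  (via SUM)
ALP: 6  (via SUM)
JCT: 9  (via KEW)
RIV: 9  (via IVY)
HUB: 13  (via JCT)
Shortest route: SUM → KEW → JCT → HUB = $13.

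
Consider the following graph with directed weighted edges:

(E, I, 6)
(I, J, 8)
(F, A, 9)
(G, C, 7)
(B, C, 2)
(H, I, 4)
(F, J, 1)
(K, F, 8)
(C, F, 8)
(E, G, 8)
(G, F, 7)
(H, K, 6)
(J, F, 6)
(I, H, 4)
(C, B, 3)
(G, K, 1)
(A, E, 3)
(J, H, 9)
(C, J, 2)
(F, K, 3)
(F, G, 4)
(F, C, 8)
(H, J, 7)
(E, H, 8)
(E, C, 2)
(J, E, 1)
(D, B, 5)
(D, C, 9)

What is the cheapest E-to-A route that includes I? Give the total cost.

Best E to I: E–I costing 6
Best I to A: I–J–F–A costing 23
Total via I: 6 + 23 = 29.

29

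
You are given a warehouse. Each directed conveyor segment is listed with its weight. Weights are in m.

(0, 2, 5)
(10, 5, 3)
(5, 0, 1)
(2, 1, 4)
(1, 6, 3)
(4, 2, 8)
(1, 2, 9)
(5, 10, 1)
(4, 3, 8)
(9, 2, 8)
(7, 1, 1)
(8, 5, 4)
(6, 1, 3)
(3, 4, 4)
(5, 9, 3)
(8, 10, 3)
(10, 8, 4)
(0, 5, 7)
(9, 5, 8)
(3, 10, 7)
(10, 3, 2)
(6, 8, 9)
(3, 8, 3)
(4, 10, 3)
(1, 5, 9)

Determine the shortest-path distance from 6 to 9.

15 m

Compare a few routes:
6 - 1 - 5 - 9: 3+9+3 = 15
6 - 8 - 5 - 9: 9+4+3 = 16
Cheapest is 6 - 1 - 5 - 9 at 15 m.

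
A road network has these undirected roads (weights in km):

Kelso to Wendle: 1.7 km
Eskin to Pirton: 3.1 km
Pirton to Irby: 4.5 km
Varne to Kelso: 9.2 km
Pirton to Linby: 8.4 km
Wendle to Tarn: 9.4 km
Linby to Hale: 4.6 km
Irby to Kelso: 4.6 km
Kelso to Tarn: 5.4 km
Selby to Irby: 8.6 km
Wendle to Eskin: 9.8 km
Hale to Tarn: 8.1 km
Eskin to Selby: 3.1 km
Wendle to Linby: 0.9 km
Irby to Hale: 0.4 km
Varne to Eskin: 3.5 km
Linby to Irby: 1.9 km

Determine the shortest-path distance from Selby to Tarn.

Enumerating some paths:
Selby → Irby → Kelso → Tarn: 8.6+4.6+5.4 = 18.6
Selby → Irby → Linby → Wendle → Kelso → Tarn: 8.6+1.9+0.9+1.7+5.4 = 18.5
Selby → Irby → Hale → Tarn: 8.6+0.4+8.1 = 17.1
The minimum is 17.1 km via Selby → Irby → Hale → Tarn.

17.1 km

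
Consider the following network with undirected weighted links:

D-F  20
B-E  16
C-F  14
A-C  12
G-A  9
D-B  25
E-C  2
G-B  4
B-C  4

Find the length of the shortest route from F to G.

22

Candidate routes:
F → C → E → B → G: 14+2+16+4 = 36
F → C → A → G: 14+12+9 = 35
F → C → B → G: 14+4+4 = 22
Cheapest is F → C → B → G at 22.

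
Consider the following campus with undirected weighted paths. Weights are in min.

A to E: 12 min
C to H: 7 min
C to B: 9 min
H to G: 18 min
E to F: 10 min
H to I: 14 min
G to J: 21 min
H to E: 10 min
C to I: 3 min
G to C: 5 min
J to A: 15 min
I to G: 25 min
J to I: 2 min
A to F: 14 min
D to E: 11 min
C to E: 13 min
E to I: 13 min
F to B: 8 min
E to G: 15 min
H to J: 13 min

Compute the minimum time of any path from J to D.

26 min

Candidate routes:
J → I → C → E → D: 2+3+13+11 = 29
J → I → E → D: 2+13+11 = 26
J → I → C → H → E → D: 2+3+7+10+11 = 33
The minimum is 26 min via J → I → E → D.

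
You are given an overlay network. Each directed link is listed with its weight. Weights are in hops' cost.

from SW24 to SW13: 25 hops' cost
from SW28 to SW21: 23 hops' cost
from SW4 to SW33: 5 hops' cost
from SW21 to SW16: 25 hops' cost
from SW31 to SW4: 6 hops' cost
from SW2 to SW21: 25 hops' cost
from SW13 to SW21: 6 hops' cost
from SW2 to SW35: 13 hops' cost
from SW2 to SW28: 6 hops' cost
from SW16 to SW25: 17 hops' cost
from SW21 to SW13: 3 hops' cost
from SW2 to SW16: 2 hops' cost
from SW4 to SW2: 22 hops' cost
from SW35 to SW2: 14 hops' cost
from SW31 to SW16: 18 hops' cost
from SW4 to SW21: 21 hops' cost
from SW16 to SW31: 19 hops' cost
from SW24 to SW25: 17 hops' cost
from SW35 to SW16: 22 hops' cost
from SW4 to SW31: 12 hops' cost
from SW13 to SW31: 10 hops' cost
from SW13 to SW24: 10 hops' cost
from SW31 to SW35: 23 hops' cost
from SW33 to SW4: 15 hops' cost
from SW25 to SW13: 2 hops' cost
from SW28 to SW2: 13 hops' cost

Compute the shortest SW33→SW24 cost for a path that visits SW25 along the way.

68 hops' cost

Shortest SW33→SW25: SW33 → SW4 → SW2 → SW16 → SW25 = 56
Best SW25 to SW24: SW25 → SW13 → SW24 costing 12
Total via SW25: 56 + 12 = 68 hops' cost.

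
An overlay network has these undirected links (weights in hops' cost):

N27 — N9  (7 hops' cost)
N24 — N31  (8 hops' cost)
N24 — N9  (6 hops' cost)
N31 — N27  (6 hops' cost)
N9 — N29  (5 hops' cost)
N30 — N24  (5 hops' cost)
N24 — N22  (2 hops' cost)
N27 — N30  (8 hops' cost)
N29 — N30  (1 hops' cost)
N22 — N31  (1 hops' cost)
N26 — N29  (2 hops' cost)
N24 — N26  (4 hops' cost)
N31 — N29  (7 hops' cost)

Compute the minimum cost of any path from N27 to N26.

Enumerating some paths:
N27–N31–N29–N26: 6+7+2 = 15
N27–N30–N29–N26: 8+1+2 = 11
N27–N9–N29–N26: 7+5+2 = 14
N27–N31–N22–N24–N26: 6+1+2+4 = 13
The minimum is 11 hops' cost via N27–N30–N29–N26.

11 hops' cost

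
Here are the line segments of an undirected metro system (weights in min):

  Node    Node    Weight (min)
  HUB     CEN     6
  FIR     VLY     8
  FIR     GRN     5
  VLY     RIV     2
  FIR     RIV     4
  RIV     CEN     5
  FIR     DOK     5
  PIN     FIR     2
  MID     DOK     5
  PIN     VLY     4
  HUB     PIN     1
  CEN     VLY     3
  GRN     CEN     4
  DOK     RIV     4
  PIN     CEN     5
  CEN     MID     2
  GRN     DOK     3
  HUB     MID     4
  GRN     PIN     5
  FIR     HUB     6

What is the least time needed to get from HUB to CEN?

Shortest distances from HUB:
HUB: 0
PIN: 1  (via HUB)
FIR: 3  (via PIN)
MID: 4  (via HUB)
VLY: 5  (via PIN)
CEN: 6  (via HUB)
Shortest route: HUB–CEN = 6 min.

6 min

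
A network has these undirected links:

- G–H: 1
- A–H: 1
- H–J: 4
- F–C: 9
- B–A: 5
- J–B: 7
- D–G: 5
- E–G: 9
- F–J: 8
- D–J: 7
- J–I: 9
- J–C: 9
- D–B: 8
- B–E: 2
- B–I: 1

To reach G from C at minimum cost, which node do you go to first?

Candidate routes:
C - J - H - G: 9+4+1 = 14
C - J - D - G: 9+7+5 = 21
The minimum is 14 via C - J - H - G.
So from C the first move is to J.

J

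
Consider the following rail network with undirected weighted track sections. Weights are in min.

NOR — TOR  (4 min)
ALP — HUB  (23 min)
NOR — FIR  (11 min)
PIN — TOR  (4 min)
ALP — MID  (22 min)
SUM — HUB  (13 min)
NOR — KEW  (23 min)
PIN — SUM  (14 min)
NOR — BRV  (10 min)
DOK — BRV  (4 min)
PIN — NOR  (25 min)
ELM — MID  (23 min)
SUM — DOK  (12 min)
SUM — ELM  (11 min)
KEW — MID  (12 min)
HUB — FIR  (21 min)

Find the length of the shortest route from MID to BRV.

Candidate routes:
MID–KEW–NOR–BRV: 12+23+10 = 45
MID–ELM–SUM–PIN–TOR–NOR–BRV: 23+11+14+4+4+10 = 66
MID–KEW–NOR–TOR–PIN–SUM–DOK–BRV: 12+23+4+4+14+12+4 = 73
MID–ELM–SUM–DOK–BRV: 23+11+12+4 = 50
Cheapest is MID–KEW–NOR–BRV at 45 min.

45 min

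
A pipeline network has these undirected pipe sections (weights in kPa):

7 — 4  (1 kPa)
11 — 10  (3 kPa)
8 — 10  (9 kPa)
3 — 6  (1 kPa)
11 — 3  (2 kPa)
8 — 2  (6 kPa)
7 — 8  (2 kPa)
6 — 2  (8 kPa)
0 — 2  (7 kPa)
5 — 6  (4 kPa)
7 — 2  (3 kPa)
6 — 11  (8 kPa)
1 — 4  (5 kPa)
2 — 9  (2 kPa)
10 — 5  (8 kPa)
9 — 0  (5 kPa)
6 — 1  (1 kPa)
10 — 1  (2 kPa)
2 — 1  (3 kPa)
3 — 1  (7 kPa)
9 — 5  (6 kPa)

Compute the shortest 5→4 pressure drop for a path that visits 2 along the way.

Shortest 5→2: 5–6–1–2 = 8
Shortest 2→4: 2–7–4 = 4
Total via 2: 8 + 4 = 12 kPa.

12 kPa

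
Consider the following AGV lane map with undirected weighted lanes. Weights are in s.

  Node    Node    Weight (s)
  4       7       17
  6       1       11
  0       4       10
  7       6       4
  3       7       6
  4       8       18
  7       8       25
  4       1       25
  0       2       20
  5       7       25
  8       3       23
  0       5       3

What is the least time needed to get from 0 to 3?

33 s

Candidate routes:
0 → 4 → 8 → 3: 10+18+23 = 51
0 → 4 → 7 → 3: 10+17+6 = 33
0 → 5 → 7 → 3: 3+25+6 = 34
Cheapest is 0 → 4 → 7 → 3 at 33 s.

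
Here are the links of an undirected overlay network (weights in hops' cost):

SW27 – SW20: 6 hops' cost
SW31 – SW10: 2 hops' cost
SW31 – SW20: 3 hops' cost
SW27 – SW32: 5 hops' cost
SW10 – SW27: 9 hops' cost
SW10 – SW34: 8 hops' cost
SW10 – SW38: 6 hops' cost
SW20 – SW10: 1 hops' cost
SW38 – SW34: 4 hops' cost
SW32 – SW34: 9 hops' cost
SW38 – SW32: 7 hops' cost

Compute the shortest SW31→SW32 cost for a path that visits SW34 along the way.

19 hops' cost

Best SW31 to SW34: SW31–SW10–SW34 costing 10
Best SW34 to SW32: SW34–SW32 costing 9
Total via SW34: 10 + 9 = 19 hops' cost.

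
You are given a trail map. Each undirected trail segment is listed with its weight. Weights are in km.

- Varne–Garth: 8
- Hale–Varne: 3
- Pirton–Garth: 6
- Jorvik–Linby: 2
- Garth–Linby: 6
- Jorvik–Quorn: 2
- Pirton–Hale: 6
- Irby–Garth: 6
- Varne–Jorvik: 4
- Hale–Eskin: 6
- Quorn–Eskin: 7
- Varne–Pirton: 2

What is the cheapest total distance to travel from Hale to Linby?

9 km

Candidate routes:
Hale - Varne - Jorvik - Linby: 3+4+2 = 9
Hale - Varne - Garth - Linby: 3+8+6 = 17
Hale - Pirton - Varne - Jorvik - Linby: 6+2+4+2 = 14
Cheapest is Hale - Varne - Jorvik - Linby at 9 km.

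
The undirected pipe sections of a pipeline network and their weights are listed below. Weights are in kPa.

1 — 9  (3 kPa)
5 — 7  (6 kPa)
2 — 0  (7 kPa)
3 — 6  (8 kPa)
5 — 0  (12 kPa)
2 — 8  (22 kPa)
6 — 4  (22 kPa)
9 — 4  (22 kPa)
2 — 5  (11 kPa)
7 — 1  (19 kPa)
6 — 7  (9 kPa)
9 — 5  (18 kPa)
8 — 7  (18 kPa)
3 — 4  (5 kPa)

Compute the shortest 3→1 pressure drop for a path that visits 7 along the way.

Best 3 to 7: 3–6–7 costing 17
Shortest 7→1: 7–1 = 19
Total via 7: 17 + 19 = 36 kPa.

36 kPa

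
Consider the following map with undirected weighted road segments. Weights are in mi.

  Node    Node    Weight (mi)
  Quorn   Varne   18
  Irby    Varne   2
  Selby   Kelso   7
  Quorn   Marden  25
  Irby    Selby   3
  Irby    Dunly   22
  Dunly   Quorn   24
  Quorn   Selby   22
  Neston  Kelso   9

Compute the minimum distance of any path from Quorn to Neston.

38 mi

Compare a few routes:
Quorn - Dunly - Irby - Selby - Kelso - Neston: 24+22+3+7+9 = 65
Quorn - Selby - Kelso - Neston: 22+7+9 = 38
Quorn - Varne - Irby - Selby - Kelso - Neston: 18+2+3+7+9 = 39
Cheapest is Quorn - Selby - Kelso - Neston at 38 mi.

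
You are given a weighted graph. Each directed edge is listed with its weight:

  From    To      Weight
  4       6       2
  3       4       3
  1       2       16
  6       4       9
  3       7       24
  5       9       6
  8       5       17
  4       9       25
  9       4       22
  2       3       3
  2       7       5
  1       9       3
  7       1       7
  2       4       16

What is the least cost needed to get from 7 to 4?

Running Dijkstra from 7:
7: 0
1: 7  (via 7)
9: 10  (via 1)
2: 23  (via 1)
3: 26  (via 2)
4: 29  (via 3)
Shortest route: 7–1–2–3–4 = 29.

29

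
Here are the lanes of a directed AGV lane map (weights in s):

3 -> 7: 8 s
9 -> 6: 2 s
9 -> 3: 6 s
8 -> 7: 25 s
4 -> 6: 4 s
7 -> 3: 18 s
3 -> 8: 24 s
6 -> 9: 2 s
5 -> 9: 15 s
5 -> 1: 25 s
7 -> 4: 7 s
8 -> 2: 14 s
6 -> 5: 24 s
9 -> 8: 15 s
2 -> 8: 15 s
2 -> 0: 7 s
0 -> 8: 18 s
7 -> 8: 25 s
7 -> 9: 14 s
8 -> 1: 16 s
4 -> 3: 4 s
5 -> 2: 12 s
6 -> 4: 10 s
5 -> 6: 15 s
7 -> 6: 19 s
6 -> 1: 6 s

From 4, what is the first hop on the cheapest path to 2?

6

Enumerating some paths:
4 - 6 - 5 - 2: 4+24+12 = 40
4 - 6 - 9 - 8 - 2: 4+2+15+14 = 35
Cheapest is 4 - 6 - 9 - 8 - 2 at 35 s.
So from 4 the first move is to 6.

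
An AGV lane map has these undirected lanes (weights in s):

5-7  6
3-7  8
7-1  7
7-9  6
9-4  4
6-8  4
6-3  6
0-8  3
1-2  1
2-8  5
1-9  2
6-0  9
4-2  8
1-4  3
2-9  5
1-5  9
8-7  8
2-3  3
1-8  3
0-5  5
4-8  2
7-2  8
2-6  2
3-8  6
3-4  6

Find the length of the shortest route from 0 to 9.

8 s

Candidate routes:
0 → 8 → 4 → 9: 3+2+4 = 9
0 → 8 → 1 → 9: 3+3+2 = 8
The minimum is 8 s via 0 → 8 → 1 → 9.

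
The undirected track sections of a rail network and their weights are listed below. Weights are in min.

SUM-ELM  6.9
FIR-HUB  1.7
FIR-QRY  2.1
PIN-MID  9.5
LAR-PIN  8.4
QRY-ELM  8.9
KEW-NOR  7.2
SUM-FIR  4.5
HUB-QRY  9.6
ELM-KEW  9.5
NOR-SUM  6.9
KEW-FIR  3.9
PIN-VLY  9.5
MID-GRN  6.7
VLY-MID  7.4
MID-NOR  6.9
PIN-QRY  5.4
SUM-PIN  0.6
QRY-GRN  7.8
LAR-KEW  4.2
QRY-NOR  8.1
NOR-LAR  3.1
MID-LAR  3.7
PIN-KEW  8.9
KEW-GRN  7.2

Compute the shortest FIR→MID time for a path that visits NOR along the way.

Best FIR to NOR: FIR–QRY–NOR costing 10.2
Shortest NOR→MID: NOR–LAR–MID = 6.8
Total via NOR: 10.2 + 6.8 = 17 min.

17 min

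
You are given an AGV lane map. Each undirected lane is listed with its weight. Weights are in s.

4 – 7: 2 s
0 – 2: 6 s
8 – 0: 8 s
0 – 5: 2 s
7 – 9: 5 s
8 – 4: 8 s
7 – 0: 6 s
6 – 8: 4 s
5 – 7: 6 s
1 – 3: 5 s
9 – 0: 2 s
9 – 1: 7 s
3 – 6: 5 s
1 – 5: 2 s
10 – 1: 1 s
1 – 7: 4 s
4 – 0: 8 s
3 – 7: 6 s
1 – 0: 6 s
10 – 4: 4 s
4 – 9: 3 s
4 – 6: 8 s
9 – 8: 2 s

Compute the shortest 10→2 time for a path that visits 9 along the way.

15 s

Shortest 10→9: 10–4–9 = 7
Best 9 to 2: 9–0–2 costing 8
Total via 9: 7 + 8 = 15 s.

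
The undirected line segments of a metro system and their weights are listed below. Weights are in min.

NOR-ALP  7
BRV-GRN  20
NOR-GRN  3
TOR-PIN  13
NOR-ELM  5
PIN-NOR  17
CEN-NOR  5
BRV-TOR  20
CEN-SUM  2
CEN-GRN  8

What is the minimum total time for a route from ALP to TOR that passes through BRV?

50 min

Best ALP to BRV: ALP–NOR–GRN–BRV costing 30
Shortest BRV→TOR: BRV–TOR = 20
Total via BRV: 30 + 20 = 50 min.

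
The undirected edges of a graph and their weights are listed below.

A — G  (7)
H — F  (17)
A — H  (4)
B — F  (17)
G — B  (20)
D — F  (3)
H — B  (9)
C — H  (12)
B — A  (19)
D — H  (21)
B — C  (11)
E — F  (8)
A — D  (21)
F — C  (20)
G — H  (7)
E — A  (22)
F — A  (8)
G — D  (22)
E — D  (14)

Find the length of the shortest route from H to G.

Compare a few routes:
H - G: 7 = 7
H - A - G: 4+7 = 11
The minimum is 7 via H - G.

7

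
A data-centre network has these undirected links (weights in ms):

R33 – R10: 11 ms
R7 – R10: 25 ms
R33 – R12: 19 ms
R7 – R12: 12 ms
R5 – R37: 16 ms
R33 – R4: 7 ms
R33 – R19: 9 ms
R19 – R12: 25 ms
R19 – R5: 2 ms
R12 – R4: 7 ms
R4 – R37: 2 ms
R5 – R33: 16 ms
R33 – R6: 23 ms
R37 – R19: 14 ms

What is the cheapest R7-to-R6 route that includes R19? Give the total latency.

67 ms

Best R7 to R19: R7–R12–R4–R37–R19 costing 35
Shortest R19→R6: R19–R33–R6 = 32
Total via R19: 35 + 32 = 67 ms.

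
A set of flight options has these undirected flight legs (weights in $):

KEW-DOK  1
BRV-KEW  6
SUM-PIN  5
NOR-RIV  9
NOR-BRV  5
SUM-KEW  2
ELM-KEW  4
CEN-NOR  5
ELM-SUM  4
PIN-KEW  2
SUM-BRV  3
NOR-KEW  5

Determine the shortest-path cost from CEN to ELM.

$14

Running Dijkstra from CEN:
CEN: 0
NOR: 5  (via CEN)
BRV: 10  (via NOR)
KEW: 10  (via NOR)
DOK: 11  (via KEW)
SUM: 12  (via KEW)
PIN: 12  (via KEW)
RIV: 14  (via NOR)
ELM: 14  (via KEW)
Shortest route: CEN → NOR → KEW → ELM = $14.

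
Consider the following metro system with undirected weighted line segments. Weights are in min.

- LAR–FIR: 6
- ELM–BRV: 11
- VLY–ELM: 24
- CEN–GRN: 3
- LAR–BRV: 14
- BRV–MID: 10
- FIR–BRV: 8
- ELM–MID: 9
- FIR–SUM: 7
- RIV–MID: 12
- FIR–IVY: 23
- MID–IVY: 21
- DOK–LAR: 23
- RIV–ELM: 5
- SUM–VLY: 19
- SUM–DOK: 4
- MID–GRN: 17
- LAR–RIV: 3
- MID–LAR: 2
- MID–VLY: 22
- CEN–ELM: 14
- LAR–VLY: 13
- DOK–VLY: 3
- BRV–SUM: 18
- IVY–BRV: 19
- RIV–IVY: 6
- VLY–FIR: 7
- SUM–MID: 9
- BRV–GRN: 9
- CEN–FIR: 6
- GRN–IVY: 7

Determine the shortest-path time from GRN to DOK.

Enumerating some paths:
GRN–CEN–FIR–VLY–DOK: 3+6+7+3 = 19
GRN–CEN–FIR–SUM–DOK: 3+6+7+4 = 20
Cheapest is GRN–CEN–FIR–VLY–DOK at 19 min.

19 min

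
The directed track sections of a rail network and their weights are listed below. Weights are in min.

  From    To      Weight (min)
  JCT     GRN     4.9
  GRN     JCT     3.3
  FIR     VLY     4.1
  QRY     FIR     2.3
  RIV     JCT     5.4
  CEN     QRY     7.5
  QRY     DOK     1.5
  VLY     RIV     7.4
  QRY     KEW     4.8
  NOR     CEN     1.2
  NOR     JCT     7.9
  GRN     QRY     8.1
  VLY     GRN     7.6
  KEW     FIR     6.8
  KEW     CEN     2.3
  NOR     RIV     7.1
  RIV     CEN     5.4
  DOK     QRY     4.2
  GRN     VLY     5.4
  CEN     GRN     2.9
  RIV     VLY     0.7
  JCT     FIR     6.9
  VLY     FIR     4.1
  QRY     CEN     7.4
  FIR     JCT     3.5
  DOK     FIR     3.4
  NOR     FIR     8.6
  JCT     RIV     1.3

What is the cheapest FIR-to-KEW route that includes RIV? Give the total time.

Best FIR to RIV: FIR → JCT → RIV costing 4.8
Best RIV to KEW: RIV → CEN → QRY → KEW costing 17.7
Total via RIV: 4.8 + 17.7 = 22.5 min.

22.5 min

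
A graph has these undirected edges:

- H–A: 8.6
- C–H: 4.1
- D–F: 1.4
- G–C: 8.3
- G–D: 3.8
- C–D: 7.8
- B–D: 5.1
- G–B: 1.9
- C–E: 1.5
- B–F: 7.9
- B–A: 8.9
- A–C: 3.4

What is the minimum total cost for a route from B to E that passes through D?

14.4

Shortest B→D: B → D = 5.1
Best D to E: D → C → E costing 9.3
Total via D: 5.1 + 9.3 = 14.4.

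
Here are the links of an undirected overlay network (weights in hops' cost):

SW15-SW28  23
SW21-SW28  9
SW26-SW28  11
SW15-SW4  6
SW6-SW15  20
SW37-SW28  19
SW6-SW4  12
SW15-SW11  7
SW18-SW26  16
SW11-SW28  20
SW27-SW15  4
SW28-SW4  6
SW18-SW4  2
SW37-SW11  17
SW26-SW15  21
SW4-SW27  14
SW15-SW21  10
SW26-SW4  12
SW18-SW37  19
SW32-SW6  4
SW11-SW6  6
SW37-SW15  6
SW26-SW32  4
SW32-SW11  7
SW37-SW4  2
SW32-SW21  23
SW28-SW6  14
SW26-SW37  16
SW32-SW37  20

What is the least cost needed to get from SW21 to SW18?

17 hops' cost

Shortest distances from SW21:
SW21: 0
SW28: 9  (via SW21)
SW15: 10  (via SW21)
SW27: 14  (via SW15)
SW4: 15  (via SW28)
SW37: 16  (via SW15)
SW11: 17  (via SW15)
SW18: 17  (via SW4)
Shortest route: SW21 → SW28 → SW4 → SW18 = 17 hops' cost.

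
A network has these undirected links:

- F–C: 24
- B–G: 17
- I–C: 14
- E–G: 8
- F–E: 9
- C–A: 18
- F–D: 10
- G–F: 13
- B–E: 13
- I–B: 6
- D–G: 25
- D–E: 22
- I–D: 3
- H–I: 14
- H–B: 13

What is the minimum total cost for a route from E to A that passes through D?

54

Shortest E→D: E → F → D = 19
Shortest D→A: D → I → C → A = 35
Total via D: 19 + 35 = 54.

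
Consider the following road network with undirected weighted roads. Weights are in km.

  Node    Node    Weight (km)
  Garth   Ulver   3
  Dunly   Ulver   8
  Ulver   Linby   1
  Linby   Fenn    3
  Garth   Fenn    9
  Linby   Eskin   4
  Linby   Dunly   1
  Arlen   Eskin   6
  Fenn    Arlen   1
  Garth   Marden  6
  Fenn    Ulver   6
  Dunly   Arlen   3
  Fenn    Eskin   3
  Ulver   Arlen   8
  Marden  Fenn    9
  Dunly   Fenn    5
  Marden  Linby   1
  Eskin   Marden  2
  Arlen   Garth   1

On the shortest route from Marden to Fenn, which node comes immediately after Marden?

Linby

Compare a few routes:
Marden–Linby–Fenn: 1+3 = 4
Marden–Eskin–Fenn: 2+3 = 5
The minimum is 4 km via Marden–Linby–Fenn.
So from Marden the first move is to Linby.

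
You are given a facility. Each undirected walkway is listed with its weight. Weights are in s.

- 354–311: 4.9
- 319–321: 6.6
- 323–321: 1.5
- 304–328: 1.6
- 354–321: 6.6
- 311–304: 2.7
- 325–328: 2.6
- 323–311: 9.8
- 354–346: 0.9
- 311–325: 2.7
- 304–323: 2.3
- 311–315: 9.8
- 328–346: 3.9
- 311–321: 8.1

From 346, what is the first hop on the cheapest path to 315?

354

Compare a few routes:
346–354–311–315: 0.9+4.9+9.8 = 15.6
346–354–321–323–304–311–315: 0.9+6.6+1.5+2.3+2.7+9.8 = 23.8
346–328–325–311–315: 3.9+2.6+2.7+9.8 = 19
346–328–304–311–315: 3.9+1.6+2.7+9.8 = 18
The minimum is 15.6 s via 346–354–311–315.
So from 346 the first move is to 354.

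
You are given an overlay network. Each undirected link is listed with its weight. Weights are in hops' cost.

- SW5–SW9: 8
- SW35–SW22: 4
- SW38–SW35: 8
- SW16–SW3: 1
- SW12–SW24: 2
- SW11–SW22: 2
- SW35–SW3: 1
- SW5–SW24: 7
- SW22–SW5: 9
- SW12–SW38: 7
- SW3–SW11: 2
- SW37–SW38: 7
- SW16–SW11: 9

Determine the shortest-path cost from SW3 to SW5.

Candidate routes:
SW3–SW35–SW38–SW12–SW24–SW5: 1+8+7+2+7 = 25
SW3–SW11–SW22–SW5: 2+2+9 = 13
SW3–SW35–SW22–SW5: 1+4+9 = 14
SW3–SW16–SW11–SW22–SW5: 1+9+2+9 = 21
Cheapest is SW3–SW11–SW22–SW5 at 13 hops' cost.

13 hops' cost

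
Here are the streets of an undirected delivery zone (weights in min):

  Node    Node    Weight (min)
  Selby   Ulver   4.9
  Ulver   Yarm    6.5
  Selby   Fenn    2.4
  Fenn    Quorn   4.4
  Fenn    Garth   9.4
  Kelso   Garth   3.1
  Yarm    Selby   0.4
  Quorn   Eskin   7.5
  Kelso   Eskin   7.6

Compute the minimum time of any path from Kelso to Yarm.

Compare a few routes:
Kelso–Garth–Fenn–Selby–Ulver–Yarm: 3.1+9.4+2.4+4.9+6.5 = 26.3
Kelso–Eskin–Quorn–Fenn–Selby–Yarm: 7.6+7.5+4.4+2.4+0.4 = 22.3
Kelso–Garth–Fenn–Selby–Yarm: 3.1+9.4+2.4+0.4 = 15.3
The minimum is 15.3 min via Kelso–Garth–Fenn–Selby–Yarm.

15.3 min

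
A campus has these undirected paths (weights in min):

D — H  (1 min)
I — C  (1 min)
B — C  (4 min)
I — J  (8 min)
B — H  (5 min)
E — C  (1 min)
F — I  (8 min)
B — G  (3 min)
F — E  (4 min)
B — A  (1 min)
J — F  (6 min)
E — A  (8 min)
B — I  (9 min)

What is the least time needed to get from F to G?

12 min

Compare a few routes:
F - E - C - B - G: 4+1+4+3 = 12
F - I - C - B - G: 8+1+4+3 = 16
The minimum is 12 min via F - E - C - B - G.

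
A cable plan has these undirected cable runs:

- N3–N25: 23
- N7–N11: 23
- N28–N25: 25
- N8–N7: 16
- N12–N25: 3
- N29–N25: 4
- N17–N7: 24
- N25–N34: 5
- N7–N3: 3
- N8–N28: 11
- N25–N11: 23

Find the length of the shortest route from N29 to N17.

Candidate routes:
N29–N25–N3–N7–N17: 4+23+3+24 = 54
N29–N25–N28–N8–N7–N17: 4+25+11+16+24 = 80
N29–N25–N11–N7–N17: 4+23+23+24 = 74
Cheapest is N29–N25–N3–N7–N17 at 54.

54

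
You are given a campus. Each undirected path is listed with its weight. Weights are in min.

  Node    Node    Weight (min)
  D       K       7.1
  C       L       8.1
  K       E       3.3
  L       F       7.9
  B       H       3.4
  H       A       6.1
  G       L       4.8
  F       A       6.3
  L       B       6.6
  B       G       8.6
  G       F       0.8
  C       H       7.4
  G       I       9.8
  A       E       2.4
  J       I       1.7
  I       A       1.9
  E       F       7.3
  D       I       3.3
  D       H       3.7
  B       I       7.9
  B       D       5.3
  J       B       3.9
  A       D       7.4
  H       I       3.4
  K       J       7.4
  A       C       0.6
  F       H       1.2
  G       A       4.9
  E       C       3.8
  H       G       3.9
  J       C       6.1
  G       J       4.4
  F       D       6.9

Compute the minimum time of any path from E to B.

9.9 min

Enumerating some paths:
E → A → H → B: 2.4+6.1+3.4 = 11.9
E → A → I → J → B: 2.4+1.9+1.7+3.9 = 9.9
E → A → I → H → B: 2.4+1.9+3.4+3.4 = 11.1
E → C → A → I → J → B: 3.8+0.6+1.9+1.7+3.9 = 11.9
Cheapest is E → A → I → J → B at 9.9 min.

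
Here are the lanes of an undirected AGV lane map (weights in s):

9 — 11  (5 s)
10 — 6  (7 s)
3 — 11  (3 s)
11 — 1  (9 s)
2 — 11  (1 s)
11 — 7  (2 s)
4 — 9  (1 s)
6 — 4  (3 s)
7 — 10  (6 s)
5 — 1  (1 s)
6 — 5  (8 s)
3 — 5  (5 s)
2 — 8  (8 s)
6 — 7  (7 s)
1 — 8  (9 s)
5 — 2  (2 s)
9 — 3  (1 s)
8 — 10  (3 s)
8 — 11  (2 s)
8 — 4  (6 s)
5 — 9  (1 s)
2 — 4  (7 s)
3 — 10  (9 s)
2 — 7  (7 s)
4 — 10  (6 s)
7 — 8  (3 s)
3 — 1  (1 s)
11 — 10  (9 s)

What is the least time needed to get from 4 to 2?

4 s

Settle nodes by increasing distance from 4:
4: 0
9: 1  (via 4)
3: 2  (via 9)
5: 2  (via 9)
1: 3  (via 3)
6: 3  (via 4)
2: 4  (via 5)
Shortest route: 4–9–5–2 = 4 s.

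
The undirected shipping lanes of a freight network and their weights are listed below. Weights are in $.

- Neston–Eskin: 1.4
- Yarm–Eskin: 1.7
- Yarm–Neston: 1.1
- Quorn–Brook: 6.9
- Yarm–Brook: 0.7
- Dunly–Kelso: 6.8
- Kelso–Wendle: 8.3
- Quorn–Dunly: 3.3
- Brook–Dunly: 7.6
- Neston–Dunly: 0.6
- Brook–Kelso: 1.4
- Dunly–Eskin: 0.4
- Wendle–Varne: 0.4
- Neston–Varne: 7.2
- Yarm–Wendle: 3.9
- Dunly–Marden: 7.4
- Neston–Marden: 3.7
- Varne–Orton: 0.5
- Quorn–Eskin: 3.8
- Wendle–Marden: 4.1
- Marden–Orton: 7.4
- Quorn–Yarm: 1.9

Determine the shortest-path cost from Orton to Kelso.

$6.9

Compare a few routes:
Orton–Varne–Wendle–Kelso: 0.5+0.4+8.3 = 9.2
Orton–Varne–Wendle–Yarm–Brook–Kelso: 0.5+0.4+3.9+0.7+1.4 = 6.9
The minimum is $6.9 via Orton–Varne–Wendle–Yarm–Brook–Kelso.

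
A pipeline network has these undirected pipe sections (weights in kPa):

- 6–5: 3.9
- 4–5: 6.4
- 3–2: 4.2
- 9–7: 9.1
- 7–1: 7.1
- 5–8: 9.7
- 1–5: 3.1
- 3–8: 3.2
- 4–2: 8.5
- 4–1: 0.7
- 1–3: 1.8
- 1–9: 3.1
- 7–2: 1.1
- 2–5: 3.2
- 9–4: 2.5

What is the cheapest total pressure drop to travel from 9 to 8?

8.1 kPa

Shortest distances from 9:
9: 0
4: 2.5  (via 9)
1: 3.1  (via 9)
3: 4.9  (via 1)
5: 6.2  (via 1)
8: 8.1  (via 3)
Shortest route: 9–1–3–8 = 8.1 kPa.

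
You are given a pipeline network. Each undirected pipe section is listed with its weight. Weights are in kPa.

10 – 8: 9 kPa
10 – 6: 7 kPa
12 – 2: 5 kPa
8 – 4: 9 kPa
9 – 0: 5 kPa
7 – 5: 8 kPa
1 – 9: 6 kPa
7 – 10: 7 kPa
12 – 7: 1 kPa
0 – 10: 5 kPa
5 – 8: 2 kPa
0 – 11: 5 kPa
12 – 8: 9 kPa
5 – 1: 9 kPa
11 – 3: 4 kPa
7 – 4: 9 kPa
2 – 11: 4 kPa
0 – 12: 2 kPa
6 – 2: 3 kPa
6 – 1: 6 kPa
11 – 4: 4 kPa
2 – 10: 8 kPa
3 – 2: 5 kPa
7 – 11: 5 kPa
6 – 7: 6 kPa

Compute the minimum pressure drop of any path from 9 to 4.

14 kPa

Candidate routes:
9 - 0 - 12 - 7 - 11 - 4: 5+2+1+5+4 = 17
9 - 0 - 12 - 7 - 4: 5+2+1+9 = 17
9 - 0 - 11 - 4: 5+5+4 = 14
The minimum is 14 kPa via 9 - 0 - 11 - 4.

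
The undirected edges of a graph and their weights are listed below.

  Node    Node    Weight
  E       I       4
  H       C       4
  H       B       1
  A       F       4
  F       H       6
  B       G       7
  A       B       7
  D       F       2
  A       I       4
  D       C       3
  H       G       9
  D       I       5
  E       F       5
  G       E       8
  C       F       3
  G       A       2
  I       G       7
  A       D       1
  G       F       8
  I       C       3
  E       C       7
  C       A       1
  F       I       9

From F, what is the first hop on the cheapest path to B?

H

Enumerating some paths:
F → H → B: 6+1 = 7
F → D → A → C → H → B: 2+1+1+4+1 = 9
F → C → H → B: 3+4+1 = 8
The minimum is 7 via F → H → B.
So from F the first move is to H.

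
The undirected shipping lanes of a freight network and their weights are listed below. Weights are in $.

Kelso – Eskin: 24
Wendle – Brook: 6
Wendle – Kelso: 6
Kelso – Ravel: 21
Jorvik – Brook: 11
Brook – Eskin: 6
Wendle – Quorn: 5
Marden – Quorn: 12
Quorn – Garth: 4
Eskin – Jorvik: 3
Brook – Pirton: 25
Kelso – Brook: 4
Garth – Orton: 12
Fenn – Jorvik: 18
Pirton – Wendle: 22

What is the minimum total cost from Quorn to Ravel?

Enumerating some paths:
Quorn - Wendle - Brook - Eskin - Kelso - Ravel: 5+6+6+24+21 = 62
Quorn - Wendle - Brook - Kelso - Ravel: 5+6+4+21 = 36
Quorn - Wendle - Kelso - Ravel: 5+6+21 = 32
The minimum is $32 via Quorn - Wendle - Kelso - Ravel.

$32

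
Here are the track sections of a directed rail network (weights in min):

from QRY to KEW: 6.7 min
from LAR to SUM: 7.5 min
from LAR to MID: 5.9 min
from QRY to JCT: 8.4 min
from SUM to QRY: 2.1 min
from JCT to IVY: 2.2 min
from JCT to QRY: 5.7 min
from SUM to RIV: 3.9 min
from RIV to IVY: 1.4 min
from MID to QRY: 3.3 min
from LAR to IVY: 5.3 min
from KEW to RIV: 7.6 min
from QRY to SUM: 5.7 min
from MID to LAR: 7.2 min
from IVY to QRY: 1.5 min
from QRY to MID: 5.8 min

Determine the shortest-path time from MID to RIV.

12.9 min

Settle nodes by increasing distance from MID:
MID: 0
QRY: 3.3  (via MID)
LAR: 7.2  (via MID)
SUM: 9  (via QRY)
KEW: 10  (via QRY)
JCT: 11.7  (via QRY)
IVY: 12.5  (via LAR)
RIV: 12.9  (via SUM)
Shortest route: MID → QRY → SUM → RIV = 12.9 min.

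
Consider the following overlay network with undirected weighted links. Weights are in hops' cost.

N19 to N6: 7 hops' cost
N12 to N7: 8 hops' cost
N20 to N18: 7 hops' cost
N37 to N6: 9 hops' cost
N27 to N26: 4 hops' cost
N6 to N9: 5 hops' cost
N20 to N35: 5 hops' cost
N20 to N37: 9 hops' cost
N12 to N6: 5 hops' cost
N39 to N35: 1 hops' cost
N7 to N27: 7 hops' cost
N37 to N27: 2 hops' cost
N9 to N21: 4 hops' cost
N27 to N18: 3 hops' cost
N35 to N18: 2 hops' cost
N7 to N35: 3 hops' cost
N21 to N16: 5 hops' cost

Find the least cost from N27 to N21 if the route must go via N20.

37 hops' cost

Shortest N27→N20: N27 → N18 → N20 = 10
Best N20 to N21: N20 → N37 → N6 → N9 → N21 costing 27
Total via N20: 10 + 27 = 37 hops' cost.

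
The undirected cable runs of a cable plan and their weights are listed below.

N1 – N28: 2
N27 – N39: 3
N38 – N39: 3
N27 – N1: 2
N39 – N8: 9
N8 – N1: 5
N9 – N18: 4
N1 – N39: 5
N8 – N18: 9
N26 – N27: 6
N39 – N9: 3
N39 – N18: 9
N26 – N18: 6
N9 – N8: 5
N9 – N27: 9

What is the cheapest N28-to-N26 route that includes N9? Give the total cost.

Best N28 to N9: N28–N1–N39–N9 costing 10
Shortest N9→N26: N9–N18–N26 = 10
Total via N9: 10 + 10 = 20.

20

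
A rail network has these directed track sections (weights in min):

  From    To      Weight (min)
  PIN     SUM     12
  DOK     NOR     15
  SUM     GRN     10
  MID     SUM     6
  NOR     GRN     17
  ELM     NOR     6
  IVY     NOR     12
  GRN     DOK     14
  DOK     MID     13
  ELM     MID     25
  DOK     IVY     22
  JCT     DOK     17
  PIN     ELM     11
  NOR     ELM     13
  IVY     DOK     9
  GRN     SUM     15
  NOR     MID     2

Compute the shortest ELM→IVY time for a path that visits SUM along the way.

Shortest ELM→SUM: ELM → NOR → MID → SUM = 14
Best SUM to IVY: SUM → GRN → DOK → IVY costing 46
Total via SUM: 14 + 46 = 60 min.

60 min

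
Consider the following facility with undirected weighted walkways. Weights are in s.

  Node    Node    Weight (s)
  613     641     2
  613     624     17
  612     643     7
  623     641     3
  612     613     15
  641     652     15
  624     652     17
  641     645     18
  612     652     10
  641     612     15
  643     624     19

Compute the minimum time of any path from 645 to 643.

40 s

Running Dijkstra from 645:
645: 0
641: 18  (via 645)
613: 20  (via 641)
623: 21  (via 641)
612: 33  (via 641)
652: 33  (via 641)
624: 37  (via 613)
643: 40  (via 612)
Shortest route: 645 → 641 → 612 → 643 = 40 s.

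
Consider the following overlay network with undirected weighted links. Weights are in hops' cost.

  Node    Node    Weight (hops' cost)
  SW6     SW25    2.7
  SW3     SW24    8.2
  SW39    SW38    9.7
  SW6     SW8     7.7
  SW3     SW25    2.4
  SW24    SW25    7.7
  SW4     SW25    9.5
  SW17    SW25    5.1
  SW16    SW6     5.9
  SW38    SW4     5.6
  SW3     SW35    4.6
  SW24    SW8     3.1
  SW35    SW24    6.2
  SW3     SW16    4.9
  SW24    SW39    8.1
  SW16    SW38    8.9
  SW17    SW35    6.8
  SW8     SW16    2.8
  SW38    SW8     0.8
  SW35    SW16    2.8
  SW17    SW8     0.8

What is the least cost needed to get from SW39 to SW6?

18.2 hops' cost

Shortest distances from SW39:
SW39: 0
SW24: 8.1  (via SW39)
SW38: 9.7  (via SW39)
SW8: 10.5  (via SW38)
SW17: 11.3  (via SW8)
SW16: 13.3  (via SW8)
SW35: 14.3  (via SW24)
SW4: 15.3  (via SW38)
SW25: 15.8  (via SW24)
SW3: 16.3  (via SW24)
SW6: 18.2  (via SW8)
Shortest route: SW39 → SW38 → SW8 → SW6 = 18.2 hops' cost.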